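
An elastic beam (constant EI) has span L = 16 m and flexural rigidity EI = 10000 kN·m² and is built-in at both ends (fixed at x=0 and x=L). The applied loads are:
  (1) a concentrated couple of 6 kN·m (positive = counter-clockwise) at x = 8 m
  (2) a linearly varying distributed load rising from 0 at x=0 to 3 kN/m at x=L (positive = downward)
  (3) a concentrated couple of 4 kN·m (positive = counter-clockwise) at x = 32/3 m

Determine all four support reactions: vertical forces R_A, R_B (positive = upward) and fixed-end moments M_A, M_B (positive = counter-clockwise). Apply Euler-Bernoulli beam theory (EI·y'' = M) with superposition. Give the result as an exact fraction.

Load 1 — applied couple M₀=6 kN·m at a=8 m (b=L-a=8):
  R_A = 6M₀ab/L³ = 6·6·8·8/16³ = 9/16 kN
  M_A = M₀b(2a-b)/L² = 6·8·(2·8-8)/16² = 3/2 kN·m
  R_B = -6M₀ab/L³ = -6·6·8·8/16³ = -9/16 kN
  M_B = M₀a(2b-a)/L² = 6·8·(2·8-8)/16² = 3/2 kN·m
Load 2 — triangular load w₀=3 kN/m (0→w₀ over full span):
  R_A = 3w₀L/20 = 3·3·16/20 = 36/5 kN
  M_A = w₀L²/30 = 3·16²/30 = 128/5 kN·m
  R_B = 7w₀L/20 = 7·3·16/20 = 84/5 kN
  M_B = -w₀L²/20 = -3·16²/20 = -192/5 kN·m
Load 3 — applied couple M₀=4 kN·m at a=32/3 m (b=L-a=16/3):
  R_A = 6M₀ab/L³ = 6·4·(32/3)·(16/3)/16³ = 1/3 kN
  M_A = M₀b(2a-b)/L² = 4·(16/3)·(2·(32/3)-(16/3))/16² = 4/3 kN·m
  R_B = -6M₀ab/L³ = -6·4·(32/3)·(16/3)/16³ = -1/3 kN
  M_B = M₀a(2b-a)/L² = 4·(32/3)·(2·(16/3)-(32/3))/16² = 0 kN·m
Superposition: R_A = 1943/240 kN, M_A = 853/30 kN·m, R_B = 3817/240 kN, M_B = -369/10 kN·m

R_A = 1943/240 kN, M_A = 853/30 kN·m, R_B = 3817/240 kN, M_B = -369/10 kN·m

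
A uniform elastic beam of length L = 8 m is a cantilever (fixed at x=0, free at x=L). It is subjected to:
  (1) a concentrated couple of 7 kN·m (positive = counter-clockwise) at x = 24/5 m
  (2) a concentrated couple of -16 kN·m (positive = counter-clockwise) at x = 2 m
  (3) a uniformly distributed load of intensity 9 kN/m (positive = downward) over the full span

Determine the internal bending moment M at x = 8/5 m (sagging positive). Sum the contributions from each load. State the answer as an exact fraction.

Load 1 — applied couple M₀=7 kN·m at a=24/5 m (b=L-a=16/5):
  M_1 = M₀  [x≤a] = 7 = 7 kN·m
Load 2 — applied couple M₀=-16 kN·m at a=2 m (b=L-a=6):
  M_2 = M₀  [x≤a] = (-16) = -16 kN·m
Load 3 — uniform load w=9 kN/m over full span:
  M_3 = -w(L-x)²/2 = -9·(8-(8/5))²/2 = -4608/25 kN·m
Superposition: M = Σ M_i = -4833/25 kN·m ≈ -193.320000 kN·m

M(8/5) = -4833/25 kN·m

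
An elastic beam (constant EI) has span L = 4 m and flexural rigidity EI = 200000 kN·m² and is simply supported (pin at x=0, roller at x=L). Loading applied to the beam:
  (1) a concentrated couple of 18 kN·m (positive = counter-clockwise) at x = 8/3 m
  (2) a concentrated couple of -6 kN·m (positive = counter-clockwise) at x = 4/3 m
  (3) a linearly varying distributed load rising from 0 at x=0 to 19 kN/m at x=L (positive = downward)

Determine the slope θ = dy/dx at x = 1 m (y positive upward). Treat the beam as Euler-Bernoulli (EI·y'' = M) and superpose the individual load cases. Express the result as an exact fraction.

Load 1 — applied couple M₀=18 kN·m at a=8/3 m (b=L-a=4/3):
  θ_1 = (M₀x²/(2L)+C₁)/EI  [x≤a] with C₁=M₀(3b²-L²)/(6L)=-8 = (18·1²/(2·4)+(-8))/200000 = -23/800000 rad
Load 2 — applied couple M₀=-6 kN·m at a=4/3 m (b=L-a=8/3):
  θ_2 = (M₀x²/(2L)+C₁)/EI  [x≤a] with C₁=M₀(3b²-L²)/(6L)=-4/3 = ((-6)·1²/(2·4)+(-4/3))/200000 = -1/96000 rad
Load 3 — triangular load w₀=19 kN/m (0→w₀ over full span):
  θ_3 = -w₀(7L⁴-30L²x²+15x⁴)/(360LEI) = -19·(7·4⁴-30·4²·1²+15·1⁴)/(360·4·200000) = -25213/288000000 rad
Superposition: θ = Σ θ_i = -36493/288000000 rad ≈ -0.000127 rad

θ(1) = -36493/288000000 rad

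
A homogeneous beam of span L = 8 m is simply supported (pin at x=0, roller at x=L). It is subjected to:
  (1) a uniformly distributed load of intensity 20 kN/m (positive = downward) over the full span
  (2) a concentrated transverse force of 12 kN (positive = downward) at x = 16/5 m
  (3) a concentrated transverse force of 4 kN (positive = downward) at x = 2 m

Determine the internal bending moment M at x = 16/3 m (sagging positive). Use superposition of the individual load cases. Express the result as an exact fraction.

M(16/3) = 7096/45 kN·m

Load 1 — uniform load w=20 kN/m over full span:
  M_1 = wx(L-x)/2 = 20·(16/3)·(8-(16/3))/2 = 1280/9 kN·m
Load 2 — point force P=12 kN at a=16/5 m (b=L-a=24/5):
  M_2 = Pa(L-x)/L  [x>a] = 12·(16/5)·(8-(16/3))/8 = 64/5 kN·m
Load 3 — point force P=4 kN at a=2 m (b=L-a=6):
  M_3 = Pa(L-x)/L  [x>a] = 4·2·(8-(16/3))/8 = 8/3 kN·m
Superposition: M = Σ M_i = 7096/45 kN·m ≈ 157.688889 kN·m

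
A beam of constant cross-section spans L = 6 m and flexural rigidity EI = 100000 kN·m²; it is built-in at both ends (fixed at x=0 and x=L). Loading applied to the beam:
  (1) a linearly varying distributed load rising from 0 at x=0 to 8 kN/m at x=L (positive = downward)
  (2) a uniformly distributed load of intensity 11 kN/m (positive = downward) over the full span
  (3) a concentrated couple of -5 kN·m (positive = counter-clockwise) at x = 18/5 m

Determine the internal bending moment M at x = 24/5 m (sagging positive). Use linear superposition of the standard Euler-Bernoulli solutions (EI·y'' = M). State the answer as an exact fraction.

M(24/5) = -12/125 kN·m

Load 1 — triangular load w₀=8 kN/m (0→w₀ over full span):
  M_1 = 3w₀Lx/20 - w₀L²/30 - w₀x³/(6L) = 3·8·6·(24/5)/20 - 8·6²/30 - 8·(24/5)³/(6·6) = 48/125 kN·m
Load 2 — uniform load w=11 kN/m over full span:
  M_2 = wLx/2 - wL²/12 - wx²/2 = 11·6·(24/5)/2 - 11·6²/12 - 11·(24/5)²/2 = -33/25 kN·m
Load 3 — applied couple M₀=-5 kN·m at a=18/5 m (b=L-a=12/5):
  M_3 = R_Ax - M_A - M₀  [x>a] with R_A=-6/5, M_A=-8/5 = (-6/5)·(24/5) - (-8/5) - (-5) = 21/25 kN·m
Superposition: M = Σ M_i = -12/125 kN·m ≈ -0.096000 kN·m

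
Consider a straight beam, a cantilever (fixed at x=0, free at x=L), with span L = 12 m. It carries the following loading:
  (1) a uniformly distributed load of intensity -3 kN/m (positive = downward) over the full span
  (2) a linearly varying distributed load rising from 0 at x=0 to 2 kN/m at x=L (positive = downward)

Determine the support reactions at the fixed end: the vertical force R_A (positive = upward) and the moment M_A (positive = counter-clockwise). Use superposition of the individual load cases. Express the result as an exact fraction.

R_A = -24 kN, M_A = -120 kN·m

Load 1 — uniform load w=-3 kN/m over full span:
  R_A = wL = (-3)·12 = -36 kN
  M_A = wL²/2 = (-3)·12²/2 = -216 kN·m
Load 2 — triangular load w₀=2 kN/m (0→w₀ over full span):
  R_A = w₀L/2 = 2·12/2 = 12 kN
  M_A = w₀L²/3 = 2·12²/3 = 96 kN·m
Superposition: R_A = -24 kN, M_A = -120 kN·m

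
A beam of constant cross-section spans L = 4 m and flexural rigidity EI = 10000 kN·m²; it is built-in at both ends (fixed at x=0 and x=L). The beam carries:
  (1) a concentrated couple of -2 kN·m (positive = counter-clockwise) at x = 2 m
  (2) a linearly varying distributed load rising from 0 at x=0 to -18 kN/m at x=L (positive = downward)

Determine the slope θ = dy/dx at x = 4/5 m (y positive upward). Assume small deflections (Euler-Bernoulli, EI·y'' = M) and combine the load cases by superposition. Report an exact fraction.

θ(4/5) = 697/1562500 rad

Load 1 — applied couple M₀=-2 kN·m at a=2 m (b=L-a=2):
  θ_1 = (R_Ax²/2 - M_Ax)/EI  [x≤a] with R_A=-3/4, M_A=-1/2 = ((-3/4)·(4/5)²/2 - (-1/2)·(4/5))/10000 = 1/62500 rad
Load 2 — triangular load w₀=-18 kN/m (0→w₀ over full span):
  θ_2 = -w₀(2x(L-x)(L-2x)(x+2L)+x²(L-x)²)/(120LEI) = -(-18)·(2·(4/5)·(4-(4/5))·(4-2·(4/5))·((4/5)+2·4)+(4/5)²·(4-(4/5))²)/(120·4·10000) = 168/390625 rad
Superposition: θ = Σ θ_i = 697/1562500 rad ≈ 0.000446 rad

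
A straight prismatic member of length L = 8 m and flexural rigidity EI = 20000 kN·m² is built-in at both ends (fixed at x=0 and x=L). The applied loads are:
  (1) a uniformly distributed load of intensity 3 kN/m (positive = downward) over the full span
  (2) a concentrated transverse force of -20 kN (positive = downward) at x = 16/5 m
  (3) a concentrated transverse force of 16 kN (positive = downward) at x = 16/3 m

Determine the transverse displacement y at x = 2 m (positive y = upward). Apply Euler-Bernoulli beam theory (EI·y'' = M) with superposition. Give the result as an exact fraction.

Load 1 — uniform load w=3 kN/m over full span:
  y_1 = -wx²(L-x)²/(24EI) = -3·2²·(8-2)²/(24·20000) = -9/10000 m
Load 2 — point force P=-20 kN at a=16/5 m (b=L-a=24/5):
  y_2 = -Pb²x²(3aL-(3a+b)x)/(6L³EI)  [x≤a] = -(-20)·(24/5)²·2²·(3·(16/5)·8-(3·(16/5)+(24/5))·2)/(6·8³·20000) = 9/6250 m
Load 3 — point force P=16 kN at a=16/3 m (b=L-a=8/3):
  y_3 = -Pb²x²(3aL-(3a+b)x)/(6L³EI)  [x≤a] = -16·(8/3)²·2²·(3·(16/3)·8-(3·(16/3)+(8/3))·2)/(6·8³·20000) = -34/50625 m
Superposition: y = Σ y_i = -533/4050000 m ≈ -0.000132 m

y(2) = -533/4050000 m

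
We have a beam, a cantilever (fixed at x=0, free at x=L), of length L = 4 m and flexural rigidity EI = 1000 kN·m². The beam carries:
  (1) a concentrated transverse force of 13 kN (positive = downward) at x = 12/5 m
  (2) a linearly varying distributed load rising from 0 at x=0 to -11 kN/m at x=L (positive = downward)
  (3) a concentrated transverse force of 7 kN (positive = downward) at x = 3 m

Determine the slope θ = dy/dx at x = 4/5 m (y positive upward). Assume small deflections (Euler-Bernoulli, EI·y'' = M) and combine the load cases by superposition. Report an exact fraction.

Load 1 — point force P=13 kN at a=12/5 m (b=L-a=8/5):
  θ_1 = -Px(2a-x)/(2EI)  [x≤a] = -13·(4/5)·(2·(12/5)-(4/5))/(2·1000) = -13/625 rad
Load 2 — triangular load w₀=-11 kN/m (0→w₀ over full span):
  θ_2 = (w₀Lx²/4-w₀L²x/3-w₀x⁴/(24L))/EI = ((-11)·4·(4/5)²/4-(-11)·4²·(4/5)/3-(-11)·(4/5)⁴/(24·4))/1000 = 9361/234375 rad
Load 3 — point force P=7 kN at a=3 m (b=L-a=1):
  θ_3 = -Px(2a-x)/(2EI)  [x≤a] = -7·(4/5)·(2·3-(4/5))/(2·1000) = -91/6250 rad
Superposition: θ = Σ θ_i = 2147/468750 rad ≈ 0.004580 rad

θ(4/5) = 2147/468750 rad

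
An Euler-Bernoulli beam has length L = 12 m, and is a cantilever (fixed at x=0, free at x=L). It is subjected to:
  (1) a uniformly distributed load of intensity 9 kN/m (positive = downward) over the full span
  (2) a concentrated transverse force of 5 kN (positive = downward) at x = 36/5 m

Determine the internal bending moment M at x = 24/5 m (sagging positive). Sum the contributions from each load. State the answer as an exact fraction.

M(24/5) = -6132/25 kN·m

Load 1 — uniform load w=9 kN/m over full span:
  M_1 = -w(L-x)²/2 = -9·(12-(24/5))²/2 = -5832/25 kN·m
Load 2 — point force P=5 kN at a=36/5 m (b=L-a=24/5):
  M_2 = -P(a-x)  [x≤a] = -5·((36/5)-(24/5)) = -12 kN·m
Superposition: M = Σ M_i = -6132/25 kN·m ≈ -245.280000 kN·m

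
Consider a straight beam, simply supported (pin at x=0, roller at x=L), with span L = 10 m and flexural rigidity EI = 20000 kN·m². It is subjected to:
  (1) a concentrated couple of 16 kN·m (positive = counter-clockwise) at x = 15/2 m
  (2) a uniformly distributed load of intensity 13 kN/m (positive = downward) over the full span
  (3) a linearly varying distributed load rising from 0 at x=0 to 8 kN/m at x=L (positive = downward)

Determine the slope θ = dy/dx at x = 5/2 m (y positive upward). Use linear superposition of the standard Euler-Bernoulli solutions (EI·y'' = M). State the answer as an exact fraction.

θ(5/2) = -5809/230400 rad

Load 1 — applied couple M₀=16 kN·m at a=15/2 m (b=L-a=5/2):
  θ_1 = (M₀x²/(2L)+C₁)/EI  [x≤a] with C₁=M₀(3b²-L²)/(6L)=-65/3 = (16·(5/2)²/(2·10)+(-65/3))/20000 = -1/1200 rad
Load 2 — uniform load w=13 kN/m over full span:
  θ_2 = -w(L³-6Lx²+4x³)/(24EI) = -13·(10³-6·10·(5/2)²+4·(5/2)³)/(24·20000) = -143/7680 rad
Load 3 — triangular load w₀=8 kN/m (0→w₀ over full span):
  θ_3 = -w₀(7L⁴-30L²x²+15x⁴)/(360LEI) = -8·(7·10⁴-30·10²·(5/2)²+15·(5/2)⁴)/(360·10·20000) = -1327/230400 rad
Superposition: θ = Σ θ_i = -5809/230400 rad ≈ -0.025213 rad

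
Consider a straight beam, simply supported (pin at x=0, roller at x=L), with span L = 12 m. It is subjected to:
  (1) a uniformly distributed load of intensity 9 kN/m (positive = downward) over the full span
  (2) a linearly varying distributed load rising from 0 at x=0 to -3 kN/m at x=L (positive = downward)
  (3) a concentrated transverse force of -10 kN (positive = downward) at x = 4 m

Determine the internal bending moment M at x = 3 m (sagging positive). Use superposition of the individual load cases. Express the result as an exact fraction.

Load 1 — uniform load w=9 kN/m over full span:
  M_1 = wx(L-x)/2 = 9·3·(12-3)/2 = 243/2 kN·m
Load 2 — triangular load w₀=-3 kN/m (0→w₀ over full span):
  M_2 = w₀Lx/6 - w₀x³/(6L) = (-3)·12·3/6 - (-3)·3³/(6·12) = -135/8 kN·m
Load 3 — point force P=-10 kN at a=4 m (b=L-a=8):
  M_3 = Pbx/L  [x≤a] = (-10)·8·3/12 = -20 kN·m
Superposition: M = Σ M_i = 677/8 kN·m ≈ 84.625000 kN·m

M(3) = 677/8 kN·m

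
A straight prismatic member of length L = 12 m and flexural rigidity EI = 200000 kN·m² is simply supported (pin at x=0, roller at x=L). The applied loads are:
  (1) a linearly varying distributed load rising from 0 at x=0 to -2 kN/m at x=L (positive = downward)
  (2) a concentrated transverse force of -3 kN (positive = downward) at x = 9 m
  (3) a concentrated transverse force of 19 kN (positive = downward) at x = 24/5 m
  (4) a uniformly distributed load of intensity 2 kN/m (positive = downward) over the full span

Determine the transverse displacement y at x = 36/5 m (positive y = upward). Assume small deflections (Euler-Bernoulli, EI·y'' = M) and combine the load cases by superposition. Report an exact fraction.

y(36/5) = -24152517/6250000000 m

Load 1 — triangular load w₀=-2 kN/m (0→w₀ over full span):
  y_1 = -w₀x(7L⁴-10L²x²+3x⁴)/(360LEI) = -(-2)·(36/5)·(7·12⁴-10·12²·(36/5)²+3·(36/5)⁴)/(360·12·200000) = 63936/48828125 m
Load 2 — point force P=-3 kN at a=9 m (b=L-a=3):
  y_2 = -Pbx(L²-b²-x²)/(6LEI)  [x≤a] = -(-3)·3·(36/5)·(12²-3²-(36/5)²)/(6·12·200000) = 18711/50000000 m
Load 3 — point force P=19 kN at a=24/5 m (b=L-a=36/5):
  y_3 = -Pa(L-x)(2Lx-a²-x²)/(6LEI)  [x>a] = -19·(24/5)·(12-(36/5))·(2·12·(36/5)-(24/5)²-(36/5)²)/(6·12·200000) = -5814/1953125 m
Load 4 — uniform load w=2 kN/m over full span:
  y_4 = -wx(L³-2Lx²+x³)/(24EI) = -2·(36/5)·(12³-2·12·(36/5)²+(36/5)³)/(24·200000) = -5022/1953125 m
Superposition: y = Σ y_i = -24152517/6250000000 m ≈ -0.003864 m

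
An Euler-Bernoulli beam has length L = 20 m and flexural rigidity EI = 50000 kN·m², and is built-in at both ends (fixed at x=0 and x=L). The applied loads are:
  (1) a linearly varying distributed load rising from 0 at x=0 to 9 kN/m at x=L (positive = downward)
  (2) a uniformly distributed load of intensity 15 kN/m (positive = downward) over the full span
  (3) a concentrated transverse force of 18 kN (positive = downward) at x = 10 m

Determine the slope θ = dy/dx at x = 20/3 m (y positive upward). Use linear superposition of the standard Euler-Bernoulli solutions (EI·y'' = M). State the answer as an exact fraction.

θ(20/3) = -97/4500 rad

Load 1 — triangular load w₀=9 kN/m (0→w₀ over full span):
  θ_1 = -w₀(2x(L-x)(L-2x)(x+2L)+x²(L-x)²)/(120LEI) = -9·(2·(20/3)·(20-(20/3))·(20-2·(20/3))·((20/3)+2·20)+(20/3)²·(20-(20/3))²)/(120·20·50000) = -16/3375 rad
Load 2 — uniform load w=15 kN/m over full span:
  θ_2 = -wx(L-x)(L-2x)/(12EI) = -15·(20/3)·(20-(20/3))·(20-2·(20/3))/(12·50000) = -2/135 rad
Load 3 — point force P=18 kN at a=10 m (b=L-a=10):
  θ_3 = -Pb²x(2aL-(3a+b)x)/(2L³EI)  [x≤a] = -18·10²·(20/3)·(2·10·20-(3·10+10)·(20/3))/(2·20³·50000) = -1/500 rad
Superposition: θ = Σ θ_i = -97/4500 rad ≈ -0.021556 rad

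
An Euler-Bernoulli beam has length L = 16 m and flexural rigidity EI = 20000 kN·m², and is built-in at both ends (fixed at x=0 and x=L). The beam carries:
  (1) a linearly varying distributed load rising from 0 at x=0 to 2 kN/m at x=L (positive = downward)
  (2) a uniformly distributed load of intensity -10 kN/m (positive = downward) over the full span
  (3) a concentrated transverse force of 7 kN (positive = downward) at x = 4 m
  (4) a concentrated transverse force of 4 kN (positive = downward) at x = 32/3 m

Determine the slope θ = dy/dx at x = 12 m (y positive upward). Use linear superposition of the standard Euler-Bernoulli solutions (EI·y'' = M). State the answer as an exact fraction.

Load 1 — triangular load w₀=2 kN/m (0→w₀ over full span):
  θ_1 = -w₀(2x(L-x)(L-2x)(x+2L)+x²(L-x)²)/(120LEI) = -2·(2·12·(16-12)·(16-2·12)·(12+2·16)+12²·(16-12)²)/(120·16·20000) = 41/25000 rad
Load 2 — uniform load w=-10 kN/m over full span:
  θ_2 = -wx(L-x)(L-2x)/(12EI) = -(-10)·12·(16-12)·(16-2·12)/(12·20000) = -2/125 rad
Load 3 — point force P=7 kN at a=4 m (b=L-a=12):
  θ_3 = Pa²(L-x)(2bL-(3b+a)(L-x))/(2L³EI)  [x>a] = 7·4²·(16-12)·(2·12·16-(3·12+4)·(16-12))/(2·16³·20000) = 49/80000 rad
Load 4 — point force P=4 kN at a=32/3 m (b=L-a=16/3):
  θ_4 = Pa²(L-x)(2bL-(3b+a)(L-x))/(2L³EI)  [x>a] = 4·(32/3)²·(16-12)·(2·(16/3)·16-(3·(16/3)+(32/3))·(16-12))/(2·16³·20000) = 4/5625 rad
Superposition: θ = Σ θ_i = -46931/3600000 rad ≈ -0.013036 rad

θ(12) = -46931/3600000 rad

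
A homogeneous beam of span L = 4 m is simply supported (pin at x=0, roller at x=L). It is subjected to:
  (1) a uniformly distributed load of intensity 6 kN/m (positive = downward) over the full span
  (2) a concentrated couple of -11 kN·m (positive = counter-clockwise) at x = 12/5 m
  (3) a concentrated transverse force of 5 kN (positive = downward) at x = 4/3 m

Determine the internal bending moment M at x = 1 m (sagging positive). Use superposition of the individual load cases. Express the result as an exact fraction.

Load 1 — uniform load w=6 kN/m over full span:
  M_1 = wx(L-x)/2 = 6·1·(4-1)/2 = 9 kN·m
Load 2 — applied couple M₀=-11 kN·m at a=12/5 m (b=L-a=8/5):
  M_2 = M₀x/L  [x≤a] = (-11)·1/4 = -11/4 kN·m
Load 3 — point force P=5 kN at a=4/3 m (b=L-a=8/3):
  M_3 = Pbx/L  [x≤a] = 5·(8/3)·1/4 = 10/3 kN·m
Superposition: M = Σ M_i = 115/12 kN·m ≈ 9.583333 kN·m

M(1) = 115/12 kN·m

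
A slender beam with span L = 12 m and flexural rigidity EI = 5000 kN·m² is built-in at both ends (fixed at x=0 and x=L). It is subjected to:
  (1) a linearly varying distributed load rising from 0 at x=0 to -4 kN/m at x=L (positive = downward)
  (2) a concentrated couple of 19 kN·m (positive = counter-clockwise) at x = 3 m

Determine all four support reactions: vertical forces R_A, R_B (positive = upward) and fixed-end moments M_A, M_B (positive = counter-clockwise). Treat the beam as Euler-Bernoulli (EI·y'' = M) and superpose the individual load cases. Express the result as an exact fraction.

R_A = -867/160 kN, M_A = -1821/80 kN·m, R_B = -2973/160 kN, M_B = 2779/80 kN·m

Load 1 — triangular load w₀=-4 kN/m (0→w₀ over full span):
  R_A = 3w₀L/20 = 3·(-4)·12/20 = -36/5 kN
  M_A = w₀L²/30 = (-4)·12²/30 = -96/5 kN·m
  R_B = 7w₀L/20 = 7·(-4)·12/20 = -84/5 kN
  M_B = -w₀L²/20 = -(-4)·12²/20 = 144/5 kN·m
Load 2 — applied couple M₀=19 kN·m at a=3 m (b=L-a=9):
  R_A = 6M₀ab/L³ = 6·19·3·9/12³ = 57/32 kN
  M_A = M₀b(2a-b)/L² = 19·9·(2·3-9)/12² = -57/16 kN·m
  R_B = -6M₀ab/L³ = -6·19·3·9/12³ = -57/32 kN
  M_B = M₀a(2b-a)/L² = 19·3·(2·9-3)/12² = 95/16 kN·m
Superposition: R_A = -867/160 kN, M_A = -1821/80 kN·m, R_B = -2973/160 kN, M_B = 2779/80 kN·m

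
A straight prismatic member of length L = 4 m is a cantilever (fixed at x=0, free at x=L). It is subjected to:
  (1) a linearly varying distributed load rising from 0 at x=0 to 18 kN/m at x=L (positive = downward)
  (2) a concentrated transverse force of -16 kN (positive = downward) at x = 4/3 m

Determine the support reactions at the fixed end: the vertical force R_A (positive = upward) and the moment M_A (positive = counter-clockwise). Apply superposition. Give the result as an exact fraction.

R_A = 20 kN, M_A = 224/3 kN·m

Load 1 — triangular load w₀=18 kN/m (0→w₀ over full span):
  R_A = w₀L/2 = 18·4/2 = 36 kN
  M_A = w₀L²/3 = 18·4²/3 = 96 kN·m
Load 2 — point force P=-16 kN at a=4/3 m (b=L-a=8/3):
  R_A = P = (-16) = -16 kN
  M_A = Pa = (-16)·(4/3) = -64/3 kN·m
Superposition: R_A = 20 kN, M_A = 224/3 kN·m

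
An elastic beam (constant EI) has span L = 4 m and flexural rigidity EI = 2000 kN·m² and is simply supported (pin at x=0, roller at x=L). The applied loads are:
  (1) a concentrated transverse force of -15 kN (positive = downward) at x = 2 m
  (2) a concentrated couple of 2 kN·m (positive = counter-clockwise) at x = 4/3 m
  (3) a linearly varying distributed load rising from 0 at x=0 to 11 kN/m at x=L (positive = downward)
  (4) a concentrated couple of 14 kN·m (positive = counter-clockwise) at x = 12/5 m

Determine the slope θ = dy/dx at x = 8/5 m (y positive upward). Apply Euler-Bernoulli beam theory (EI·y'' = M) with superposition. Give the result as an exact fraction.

Load 1 — point force P=-15 kN at a=2 m (b=L-a=2):
  θ_1 = -Pb(L²-b²-3x²)/(6LEI)  [x≤a] = -(-15)·2·(4²-2²-3·(8/5)²)/(6·4·2000) = 27/10000 rad
Load 2 — applied couple M₀=2 kN·m at a=4/3 m (b=L-a=8/3):
  θ_2 = (M₀x²/(2L)-M₀(x-a)+C₁)/EI  [x>a] with C₁=M₀(3b²-L²)/(6L)=4/9 = (2·(8/5)²/(2·4)-2·((8/5)-(4/3))+(4/9))/2000 = 31/112500 rad
Load 3 — triangular load w₀=11 kN/m (0→w₀ over full span):
  θ_3 = -w₀(7L⁴-30L²x²+15x⁴)/(360LEI) = -11·(7·4⁴-30·4²·(8/5)²+15·(8/5)⁴)/(360·4·2000) = -3553/1406250 rad
Load 4 — applied couple M₀=14 kN·m at a=12/5 m (b=L-a=8/5):
  θ_4 = (M₀x²/(2L)+C₁)/EI  [x≤a] with C₁=M₀(3b²-L²)/(6L)=-364/75 = (14·(8/5)²/(2·4)+(-364/75))/2000 = -7/37500 rad
Superposition: θ = Σ θ_i = 2951/11250000 rad ≈ 0.000262 rad

θ(8/5) = 2951/11250000 rad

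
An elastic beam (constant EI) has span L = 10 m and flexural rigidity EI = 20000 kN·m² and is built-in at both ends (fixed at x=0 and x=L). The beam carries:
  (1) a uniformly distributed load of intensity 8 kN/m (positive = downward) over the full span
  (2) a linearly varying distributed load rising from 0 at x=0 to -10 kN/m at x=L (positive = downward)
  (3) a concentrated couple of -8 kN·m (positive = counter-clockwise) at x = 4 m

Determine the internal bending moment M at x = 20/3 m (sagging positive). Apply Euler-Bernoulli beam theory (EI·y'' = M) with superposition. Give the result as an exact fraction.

M(20/3) = 12592/2025 kN·m

Load 1 — uniform load w=8 kN/m over full span:
  M_1 = wLx/2 - wL²/12 - wx²/2 = 8·10·(20/3)/2 - 8·10²/12 - 8·(20/3)²/2 = 200/9 kN·m
Load 2 — triangular load w₀=-10 kN/m (0→w₀ over full span):
  M_2 = 3w₀Lx/20 - w₀L²/30 - w₀x³/(6L) = 3·(-10)·10·(20/3)/20 - (-10)·10²/30 - (-10)·(20/3)³/(6·10) = -1400/81 kN·m
Load 3 — applied couple M₀=-8 kN·m at a=4 m (b=L-a=6):
  M_3 = R_Ax - M_A - M₀  [x>a] with R_A=-144/125, M_A=-24/25 = (-144/125)·(20/3) - (-24/25) - (-8) = 32/25 kN·m
Superposition: M = Σ M_i = 12592/2025 kN·m ≈ 6.218272 kN·m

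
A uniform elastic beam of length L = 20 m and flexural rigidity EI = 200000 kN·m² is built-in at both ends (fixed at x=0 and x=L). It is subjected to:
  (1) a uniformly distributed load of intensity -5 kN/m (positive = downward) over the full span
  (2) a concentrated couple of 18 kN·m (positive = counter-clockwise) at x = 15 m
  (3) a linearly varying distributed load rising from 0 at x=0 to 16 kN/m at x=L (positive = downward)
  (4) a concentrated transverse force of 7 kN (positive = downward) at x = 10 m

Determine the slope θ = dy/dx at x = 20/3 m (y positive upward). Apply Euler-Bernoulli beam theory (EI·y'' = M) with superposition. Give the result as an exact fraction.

θ(20/3) = -11099/9720000 rad

Load 1 — uniform load w=-5 kN/m over full span:
  θ_1 = -wx(L-x)(L-2x)/(12EI) = -(-5)·(20/3)·(20-(20/3))·(20-2·(20/3))/(12·200000) = 1/810 rad
Load 2 — applied couple M₀=18 kN·m at a=15 m (b=L-a=5):
  θ_2 = (R_Ax²/2 - M_Ax)/EI  [x≤a] with R_A=81/80, M_A=45/8 = ((81/80)·(20/3)²/2 - (45/8)·(20/3))/200000 = -3/40000 rad
Load 3 — triangular load w₀=16 kN/m (0→w₀ over full span):
  θ_3 = -w₀(2x(L-x)(L-2x)(x+2L)+x²(L-x)²)/(120LEI) = -16·(2·(20/3)·(20-(20/3))·(20-2·(20/3))·((20/3)+2·20)+(20/3)²·(20-(20/3))²)/(120·20·200000) = -64/30375 rad
Load 4 — point force P=7 kN at a=10 m (b=L-a=10):
  θ_4 = -Pb²x(2aL-(3a+b)x)/(2L³EI)  [x≤a] = -7·10²·(20/3)·(2·10·20-(3·10+10)·(20/3))/(2·20³·200000) = -7/36000 rad
Superposition: θ = Σ θ_i = -11099/9720000 rad ≈ -0.001142 rad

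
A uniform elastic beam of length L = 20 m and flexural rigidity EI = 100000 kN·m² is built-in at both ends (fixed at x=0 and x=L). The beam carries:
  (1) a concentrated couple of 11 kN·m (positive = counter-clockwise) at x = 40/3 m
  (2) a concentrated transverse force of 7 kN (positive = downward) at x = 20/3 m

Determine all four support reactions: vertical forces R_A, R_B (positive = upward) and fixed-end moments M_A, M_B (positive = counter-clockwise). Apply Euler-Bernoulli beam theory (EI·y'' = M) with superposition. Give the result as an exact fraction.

R_A = 799/135 kN, M_A = 659/27 kN·m, R_B = 146/135 kN, M_B = -280/27 kN·m

Load 1 — applied couple M₀=11 kN·m at a=40/3 m (b=L-a=20/3):
  R_A = 6M₀ab/L³ = 6·11·(40/3)·(20/3)/20³ = 11/15 kN
  M_A = M₀b(2a-b)/L² = 11·(20/3)·(2·(40/3)-(20/3))/20² = 11/3 kN·m
  R_B = -6M₀ab/L³ = -6·11·(40/3)·(20/3)/20³ = -11/15 kN
  M_B = M₀a(2b-a)/L² = 11·(40/3)·(2·(20/3)-(40/3))/20² = 0 kN·m
Load 2 — point force P=7 kN at a=20/3 m (b=L-a=40/3):
  R_A = Pb²(3a+b)/L³ = 7·(40/3)²·(3·(20/3)+(40/3))/20³ = 140/27 kN
  M_A = Pab²/L² = 7·(20/3)·(40/3)²/20² = 560/27 kN·m
  R_B = Pa²(a+3b)/L³ = 7·(20/3)²·((20/3)+3·(40/3))/20³ = 49/27 kN
  M_B = -Pa²b/L² = -7·(20/3)²·(40/3)/20² = -280/27 kN·m
Superposition: R_A = 799/135 kN, M_A = 659/27 kN·m, R_B = 146/135 kN, M_B = -280/27 kN·m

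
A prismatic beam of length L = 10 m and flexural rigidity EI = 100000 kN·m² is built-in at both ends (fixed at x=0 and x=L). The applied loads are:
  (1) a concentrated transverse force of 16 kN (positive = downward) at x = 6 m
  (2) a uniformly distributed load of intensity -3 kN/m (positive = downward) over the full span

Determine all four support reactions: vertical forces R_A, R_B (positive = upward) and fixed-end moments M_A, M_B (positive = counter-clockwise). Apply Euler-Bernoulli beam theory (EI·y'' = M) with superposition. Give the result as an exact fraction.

Load 1 — point force P=16 kN at a=6 m (b=L-a=4):
  R_A = Pb²(3a+b)/L³ = 16·4²·(3·6+4)/10³ = 704/125 kN
  M_A = Pab²/L² = 16·6·4²/10² = 384/25 kN·m
  R_B = Pa²(a+3b)/L³ = 16·6²·(6+3·4)/10³ = 1296/125 kN
  M_B = -Pa²b/L² = -16·6²·4/10² = -576/25 kN·m
Load 2 — uniform load w=-3 kN/m over full span:
  R_A = wL/2 = (-3)·10/2 = -15 kN
  M_A = wL²/12 = (-3)·10²/12 = -25 kN·m
  R_B = wL/2 = (-3)·10/2 = -15 kN
  M_B = -wL²/12 = -(-3)·10²/12 = 25 kN·m
Superposition: R_A = -1171/125 kN, M_A = -241/25 kN·m, R_B = -579/125 kN, M_B = 49/25 kN·m

R_A = -1171/125 kN, M_A = -241/25 kN·m, R_B = -579/125 kN, M_B = 49/25 kN·m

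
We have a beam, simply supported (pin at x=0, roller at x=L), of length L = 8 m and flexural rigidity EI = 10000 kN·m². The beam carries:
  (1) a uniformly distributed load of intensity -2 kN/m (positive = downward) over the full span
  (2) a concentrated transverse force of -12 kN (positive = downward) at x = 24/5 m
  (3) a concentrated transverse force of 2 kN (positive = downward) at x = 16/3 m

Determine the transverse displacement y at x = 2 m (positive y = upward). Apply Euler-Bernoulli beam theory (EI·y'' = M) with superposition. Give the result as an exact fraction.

Load 1 — uniform load w=-2 kN/m over full span:
  y_1 = -wx(L³-2Lx²+x³)/(24EI) = -(-2)·2·(8³-2·8·2²+2³)/(24·10000) = 19/2500 m
Load 2 — point force P=-12 kN at a=24/5 m (b=L-a=16/5):
  y_2 = -Pbx(L²-b²-x²)/(6LEI)  [x≤a] = -(-12)·(16/5)·2·(8²-(16/5)²-2²)/(6·8·10000) = 622/78125 m
Load 3 — point force P=2 kN at a=16/3 m (b=L-a=8/3):
  y_3 = -Pbx(L²-b²-x²)/(6LEI)  [x≤a] = -2·(8/3)·2·(8²-(8/3)²-2²)/(6·8·10000) = -119/101250 m
Superposition: y = Σ y_i = 364153/25312500 m ≈ 0.014386 m

y(2) = 364153/25312500 m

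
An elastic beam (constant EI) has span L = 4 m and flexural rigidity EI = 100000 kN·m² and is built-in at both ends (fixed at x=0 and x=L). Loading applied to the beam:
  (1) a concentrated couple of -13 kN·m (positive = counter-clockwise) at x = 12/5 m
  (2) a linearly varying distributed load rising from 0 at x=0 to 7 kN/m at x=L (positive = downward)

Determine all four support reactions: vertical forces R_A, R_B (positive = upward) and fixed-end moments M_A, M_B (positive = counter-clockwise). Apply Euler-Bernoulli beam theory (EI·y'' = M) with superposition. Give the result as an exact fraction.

Load 1 — applied couple M₀=-13 kN·m at a=12/5 m (b=L-a=8/5):
  R_A = 6M₀ab/L³ = 6·(-13)·(12/5)·(8/5)/4³ = -117/25 kN
  M_A = M₀b(2a-b)/L² = (-13)·(8/5)·(2·(12/5)-(8/5))/4² = -104/25 kN·m
  R_B = -6M₀ab/L³ = -6·(-13)·(12/5)·(8/5)/4³ = 117/25 kN
  M_B = M₀a(2b-a)/L² = (-13)·(12/5)·(2·(8/5)-(12/5))/4² = -39/25 kN·m
Load 2 — triangular load w₀=7 kN/m (0→w₀ over full span):
  R_A = 3w₀L/20 = 3·7·4/20 = 21/5 kN
  M_A = w₀L²/30 = 7·4²/30 = 56/15 kN·m
  R_B = 7w₀L/20 = 7·7·4/20 = 49/5 kN
  M_B = -w₀L²/20 = -7·4²/20 = -28/5 kN·m
Superposition: R_A = -12/25 kN, M_A = -32/75 kN·m, R_B = 362/25 kN, M_B = -179/25 kN·m

R_A = -12/25 kN, M_A = -32/75 kN·m, R_B = 362/25 kN, M_B = -179/25 kN·m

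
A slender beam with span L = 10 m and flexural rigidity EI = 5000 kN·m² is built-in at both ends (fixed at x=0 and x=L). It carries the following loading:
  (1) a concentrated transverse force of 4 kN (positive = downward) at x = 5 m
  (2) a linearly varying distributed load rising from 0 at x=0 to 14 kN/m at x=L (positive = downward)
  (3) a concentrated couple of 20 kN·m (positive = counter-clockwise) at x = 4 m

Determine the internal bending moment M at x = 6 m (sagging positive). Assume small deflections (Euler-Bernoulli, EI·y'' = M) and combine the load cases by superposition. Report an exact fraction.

M(6) = 2011/75 kN·m

Load 1 — point force P=4 kN at a=5 m (b=L-a=5):
  M_1 = Pa²(a+3b)(L-x)/L³ - Pa²b/L²  [x>a] = 4·5²·(5+3·5)·(10-6)/10³ - 4·5²·5/10² = 3 kN·m
Load 2 — triangular load w₀=14 kN/m (0→w₀ over full span):
  M_2 = 3w₀Lx/20 - w₀L²/30 - w₀x³/(6L) = 3·14·10·6/20 - 14·10²/30 - 14·6³/(6·10) = 434/15 kN·m
Load 3 — applied couple M₀=20 kN·m at a=4 m (b=L-a=6):
  M_3 = R_Ax - M_A - M₀  [x>a] with R_A=72/25, M_A=12/5 = (72/25)·6 - (12/5) - 20 = -128/25 kN·m
Superposition: M = Σ M_i = 2011/75 kN·m ≈ 26.813333 kN·m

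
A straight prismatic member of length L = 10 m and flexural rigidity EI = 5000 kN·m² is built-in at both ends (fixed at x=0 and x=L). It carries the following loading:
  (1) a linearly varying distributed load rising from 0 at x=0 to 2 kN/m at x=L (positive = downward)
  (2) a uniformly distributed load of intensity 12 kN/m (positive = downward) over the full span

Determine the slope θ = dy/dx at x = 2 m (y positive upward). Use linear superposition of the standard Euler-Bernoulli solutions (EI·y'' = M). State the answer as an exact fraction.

Load 1 — triangular load w₀=2 kN/m (0→w₀ over full span):
  θ_1 = -w₀(2x(L-x)(L-2x)(x+2L)+x²(L-x)²)/(120LEI) = -2·(2·2·(10-2)·(10-2·2)·(2+2·10)+2²·(10-2)²)/(120·10·5000) = -14/9375 rad
Load 2 — uniform load w=12 kN/m over full span:
  θ_2 = -wx(L-x)(L-2x)/(12EI) = -12·2·(10-2)·(10-2·2)/(12·5000) = -12/625 rad
Superposition: θ = Σ θ_i = -194/9375 rad ≈ -0.020693 rad

θ(2) = -194/9375 rad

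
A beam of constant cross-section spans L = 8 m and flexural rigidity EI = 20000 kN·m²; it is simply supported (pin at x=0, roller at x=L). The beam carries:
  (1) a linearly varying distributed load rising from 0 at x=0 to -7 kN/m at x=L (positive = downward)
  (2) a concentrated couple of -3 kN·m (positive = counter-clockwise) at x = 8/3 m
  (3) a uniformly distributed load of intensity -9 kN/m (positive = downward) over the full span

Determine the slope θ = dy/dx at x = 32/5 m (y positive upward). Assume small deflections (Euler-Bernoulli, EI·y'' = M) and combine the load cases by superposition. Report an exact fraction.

θ(32/5) = -295549/28125000 rad

Load 1 — triangular load w₀=-7 kN/m (0→w₀ over full span):
  θ_1 = -w₀(7L⁴-30L²x²+15x⁴)/(360LEI) = -(-7)·(7·8⁴-30·8²·(32/5)²+15·(32/5)⁴)/(360·8·20000) = -10598/3515625 rad
Load 2 — applied couple M₀=-3 kN·m at a=8/3 m (b=L-a=16/3):
  θ_2 = (M₀x²/(2L)-M₀(x-a)+C₁)/EI  [x>a] with C₁=M₀(3b²-L²)/(6L)=-4/3 = ((-3)·(32/5)²/(2·8)-(-3)·((32/5)-(8/3))+(-4/3))/20000 = 41/375000 rad
Load 3 — uniform load w=-9 kN/m over full span:
  θ_3 = -w(L³-6Lx²+4x³)/(24EI) = -(-9)·(8³-6·8·(32/5)²+4·(32/5)³)/(24·20000) = -594/78125 rad
Superposition: θ = Σ θ_i = -295549/28125000 rad ≈ -0.010508 rad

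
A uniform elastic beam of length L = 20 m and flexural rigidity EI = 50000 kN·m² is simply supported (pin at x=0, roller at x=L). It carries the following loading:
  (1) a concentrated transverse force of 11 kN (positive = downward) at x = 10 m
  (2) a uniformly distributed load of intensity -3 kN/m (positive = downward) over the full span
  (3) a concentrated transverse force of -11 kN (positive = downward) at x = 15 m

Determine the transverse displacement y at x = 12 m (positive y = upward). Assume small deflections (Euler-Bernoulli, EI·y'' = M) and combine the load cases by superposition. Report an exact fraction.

Load 1 — point force P=11 kN at a=10 m (b=L-a=10):
  y_1 = -Pa(L-x)(2Lx-a²-x²)/(6LEI)  [x>a] = -11·10·(20-12)·(2·20·12-10²-12²)/(6·20·50000) = -649/18750 m
Load 2 — uniform load w=-3 kN/m over full span:
  y_2 = -wx(L³-2Lx²+x³)/(24EI) = -(-3)·12·(20³-2·20·12²+12³)/(24·50000) = 372/3125 m
Load 3 — point force P=-11 kN at a=15 m (b=L-a=5):
  y_3 = -Pbx(L²-b²-x²)/(6LEI)  [x≤a] = -(-11)·5·12·(20²-5²-12²)/(6·20·50000) = 2541/100000 m
Superposition: y = Σ y_i = 32951/300000 m ≈ 0.109837 m

y(12) = 32951/300000 m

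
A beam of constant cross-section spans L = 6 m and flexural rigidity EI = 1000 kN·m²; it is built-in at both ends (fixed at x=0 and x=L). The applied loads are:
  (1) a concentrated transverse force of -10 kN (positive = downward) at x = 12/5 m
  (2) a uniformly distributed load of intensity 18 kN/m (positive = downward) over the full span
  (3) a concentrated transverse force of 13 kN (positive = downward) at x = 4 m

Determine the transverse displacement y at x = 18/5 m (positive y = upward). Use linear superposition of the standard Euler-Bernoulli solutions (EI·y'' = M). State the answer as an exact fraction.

y(18/5) = -45891/781250 m

Load 1 — point force P=-10 kN at a=12/5 m (b=L-a=18/5):
  y_1 = -Pa²(L-x)²(3bL-(3b+a)(L-x))/(6L³EI)  [x>a] = -(-10)·(12/5)²·(6-(18/5))²·(3·(18/5)·6-(3·(18/5)+(12/5))·(6-(18/5)))/(6·6³·1000) = 3312/390625 m
Load 2 — uniform load w=18 kN/m over full span:
  y_2 = -wx²(L-x)²/(24EI) = -18·(18/5)²·(6-(18/5))²/(24·1000) = -4374/78125 m
Load 3 — point force P=13 kN at a=4 m (b=L-a=2):
  y_3 = -Pb²x²(3aL-(3a+b)x)/(6L³EI)  [x≤a] = -13·2²·(18/5)²·(3·4·6-(3·4+2)·(18/5))/(6·6³·1000) = -351/31250 m
Superposition: y = Σ y_i = -45891/781250 m ≈ -0.058740 m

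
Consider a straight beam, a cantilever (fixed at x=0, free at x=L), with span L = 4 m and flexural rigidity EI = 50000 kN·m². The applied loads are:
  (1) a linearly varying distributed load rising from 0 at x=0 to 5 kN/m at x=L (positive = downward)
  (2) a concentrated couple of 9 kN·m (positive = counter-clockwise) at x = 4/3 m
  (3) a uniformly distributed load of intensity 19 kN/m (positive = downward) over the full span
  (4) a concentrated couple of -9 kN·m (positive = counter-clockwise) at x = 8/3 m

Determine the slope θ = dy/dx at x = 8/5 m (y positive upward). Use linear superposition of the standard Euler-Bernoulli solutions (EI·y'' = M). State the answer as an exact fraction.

Load 1 — triangular load w₀=5 kN/m (0→w₀ over full span):
  θ_1 = (w₀Lx²/4-w₀L²x/3-w₀x⁴/(24L))/EI = (5·4·(8/5)²/4-5·4²·(8/5)/3-5·(8/5)⁴/(24·4))/50000 = -236/390625 rad
Load 2 — applied couple M₀=9 kN·m at a=4/3 m (b=L-a=8/3):
  θ_2 = M₀a/EI  [x>a] = 9·(4/3)/50000 = 3/12500 rad
Load 3 — uniform load w=19 kN/m over full span:
  θ_3 = -wx(x²-3Lx+3L²)/(6EI) = -19·(8/5)·((8/5)²-3·4·(8/5)+3·4²)/(6·50000) = -3724/1171875 rad
Load 4 — applied couple M₀=-9 kN·m at a=8/3 m (b=L-a=4/3):
  θ_4 = M₀x/EI  [x≤a] = (-9)·(8/5)/50000 = -9/31250 rad
Superposition: θ = Σ θ_i = -17953/4687500 rad ≈ -0.003830 rad

θ(8/5) = -17953/4687500 rad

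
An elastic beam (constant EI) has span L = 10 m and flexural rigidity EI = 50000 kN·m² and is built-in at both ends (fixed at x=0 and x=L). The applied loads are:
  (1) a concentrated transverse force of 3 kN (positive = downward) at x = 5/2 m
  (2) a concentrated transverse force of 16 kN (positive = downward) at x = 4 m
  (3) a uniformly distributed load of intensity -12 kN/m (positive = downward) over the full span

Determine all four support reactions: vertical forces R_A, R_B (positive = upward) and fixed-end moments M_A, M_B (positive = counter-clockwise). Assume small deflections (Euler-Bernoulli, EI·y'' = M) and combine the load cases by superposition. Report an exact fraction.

Load 1 — point force P=3 kN at a=5/2 m (b=L-a=15/2):
  R_A = Pb²(3a+b)/L³ = 3·(15/2)²·(3·(5/2)+(15/2))/10³ = 81/32 kN
  M_A = Pab²/L² = 3·(5/2)·(15/2)²/10² = 135/32 kN·m
  R_B = Pa²(a+3b)/L³ = 3·(5/2)²·((5/2)+3·(15/2))/10³ = 15/32 kN
  M_B = -Pa²b/L² = -3·(5/2)²·(15/2)/10² = -45/32 kN·m
Load 2 — point force P=16 kN at a=4 m (b=L-a=6):
  R_A = Pb²(3a+b)/L³ = 16·6²·(3·4+6)/10³ = 1296/125 kN
  M_A = Pab²/L² = 16·4·6²/10² = 576/25 kN·m
  R_B = Pa²(a+3b)/L³ = 16·4²·(4+3·6)/10³ = 704/125 kN
  M_B = -Pa²b/L² = -16·4²·6/10² = -384/25 kN·m
Load 3 — uniform load w=-12 kN/m over full span:
  R_A = wL/2 = (-12)·10/2 = -60 kN
  M_A = wL²/12 = (-12)·10²/12 = -100 kN·m
  R_B = wL/2 = (-12)·10/2 = -60 kN
  M_B = -wL²/12 = -(-12)·10²/12 = 100 kN·m
Superposition: R_A = -188403/4000 kN, M_A = -58193/800 kN·m, R_B = -215597/4000 kN, M_B = 66587/800 kN·m

R_A = -188403/4000 kN, M_A = -58193/800 kN·m, R_B = -215597/4000 kN, M_B = 66587/800 kN·m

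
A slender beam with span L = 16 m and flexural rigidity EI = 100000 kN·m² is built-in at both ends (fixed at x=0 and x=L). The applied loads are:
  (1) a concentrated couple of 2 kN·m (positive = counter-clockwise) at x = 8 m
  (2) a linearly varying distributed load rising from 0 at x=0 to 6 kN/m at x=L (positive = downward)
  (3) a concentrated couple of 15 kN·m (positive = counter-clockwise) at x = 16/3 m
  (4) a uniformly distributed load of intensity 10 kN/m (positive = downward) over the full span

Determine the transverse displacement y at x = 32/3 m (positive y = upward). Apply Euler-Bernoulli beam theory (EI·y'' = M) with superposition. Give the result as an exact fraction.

Load 1 — applied couple M₀=2 kN·m at a=8 m (b=L-a=8):
  y_1 = (R_Ax³/6 - M_Ax²/2 - M₀(x-a)²/2)/EI  [x>a] with R_A=3/16, M_A=1/2 = ((3/16)·(32/3)³/6 - (1/2)·(32/3)²/2 - 2·((32/3)-8)²/2)/100000 = 2/84375 m
Load 2 — triangular load w₀=6 kN/m (0→w₀ over full span):
  y_2 = -w₀x²(L-x)²(x+2L)/(120LEI) = -6·(32/3)²·(16-(32/3))²·((32/3)+2·16)/(120·16·100000) = -16384/3796875 m
Load 3 — applied couple M₀=15 kN·m at a=16/3 m (b=L-a=32/3):
  y_3 = (R_Ax³/6 - M_Ax²/2 - M₀(x-a)²/2)/EI  [x>a] with R_A=5/4, M_A=0 = ((5/4)·(32/3)³/6 - 0·(32/3)²/2 - 15·((32/3)-(16/3))²/2)/100000 = 4/10125 m
Load 4 — uniform load w=10 kN/m over full span:
  y_4 = -wx²(L-x)²/(24EI) = -10·(32/3)²·(16-(32/3))²/(24·100000) = -2048/151875 m
Superposition: y = Σ y_i = -21998/1265625 m ≈ -0.017381 m

y(32/3) = -21998/1265625 m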